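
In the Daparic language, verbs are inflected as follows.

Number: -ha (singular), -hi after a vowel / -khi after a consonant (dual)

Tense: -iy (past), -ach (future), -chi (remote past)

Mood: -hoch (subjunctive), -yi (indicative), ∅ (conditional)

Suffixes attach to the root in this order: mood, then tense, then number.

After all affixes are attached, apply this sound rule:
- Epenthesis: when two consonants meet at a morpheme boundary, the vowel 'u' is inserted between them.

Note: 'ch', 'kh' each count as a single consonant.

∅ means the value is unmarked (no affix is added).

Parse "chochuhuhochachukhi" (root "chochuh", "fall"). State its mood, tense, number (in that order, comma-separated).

subjunctive, future, dual

Segment: chochuh-hoch-ach-khi.
mood: -hoch → subjunctive.
tense: -ach → future.
number: -hi/khi → dual.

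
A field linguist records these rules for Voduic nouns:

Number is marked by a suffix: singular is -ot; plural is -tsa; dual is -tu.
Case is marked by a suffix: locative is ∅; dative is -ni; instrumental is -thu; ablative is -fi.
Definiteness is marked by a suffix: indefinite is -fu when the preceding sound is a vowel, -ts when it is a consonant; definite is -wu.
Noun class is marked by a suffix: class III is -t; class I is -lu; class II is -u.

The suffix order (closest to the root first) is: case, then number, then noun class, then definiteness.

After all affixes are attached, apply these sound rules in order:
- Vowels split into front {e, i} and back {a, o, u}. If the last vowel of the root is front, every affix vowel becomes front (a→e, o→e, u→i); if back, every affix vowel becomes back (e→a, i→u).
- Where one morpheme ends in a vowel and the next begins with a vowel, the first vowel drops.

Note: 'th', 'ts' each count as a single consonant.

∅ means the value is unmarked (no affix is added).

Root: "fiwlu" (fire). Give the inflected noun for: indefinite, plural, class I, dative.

Attach case dative -ni → fiwluni.
Attach number plural -tsa → fiwlunitsa.
Attach noun class class I -lu → fiwlunitsalu.
Attach definiteness indefinite -fu (after vowel 'u') → fiwlunitsalufu.
Apply vowel harmony: fiwlunitsalufu → fiwlunutsalufu.
Vowel deletion: no change.

fiwlunutsalufu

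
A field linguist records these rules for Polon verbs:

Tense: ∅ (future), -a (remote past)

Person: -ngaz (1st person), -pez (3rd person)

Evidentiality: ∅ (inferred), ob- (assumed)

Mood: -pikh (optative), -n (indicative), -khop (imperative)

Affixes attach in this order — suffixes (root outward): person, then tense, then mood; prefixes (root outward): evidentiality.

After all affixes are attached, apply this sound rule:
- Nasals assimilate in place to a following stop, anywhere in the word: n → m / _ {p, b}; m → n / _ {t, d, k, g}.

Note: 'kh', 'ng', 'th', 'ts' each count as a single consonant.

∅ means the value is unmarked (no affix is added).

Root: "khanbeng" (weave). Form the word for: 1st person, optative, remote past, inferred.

Attach person 1st person -ngaz → khanbengngaz.
Attach tense remote past -a → khanbengngaza.
Attach mood optative -pikh → khanbengngazapikh.
evidentiality = inferred: zero marking, form stays khanbengngazapikh.
Apply nasal assimilation: khanbengngazapikh → khambengngazapikh.

khambengngazapikh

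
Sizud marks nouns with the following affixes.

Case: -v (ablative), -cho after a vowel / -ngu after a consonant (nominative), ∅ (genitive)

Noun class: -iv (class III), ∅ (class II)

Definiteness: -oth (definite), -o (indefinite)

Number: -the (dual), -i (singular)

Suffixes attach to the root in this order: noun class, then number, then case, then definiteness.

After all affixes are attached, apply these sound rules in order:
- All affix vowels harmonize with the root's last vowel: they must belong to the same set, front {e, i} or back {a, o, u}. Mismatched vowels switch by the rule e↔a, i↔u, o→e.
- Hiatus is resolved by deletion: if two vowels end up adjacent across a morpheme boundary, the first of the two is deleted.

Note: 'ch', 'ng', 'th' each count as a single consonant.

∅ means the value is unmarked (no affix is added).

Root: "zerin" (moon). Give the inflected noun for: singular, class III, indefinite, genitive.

Attach noun class class III -iv → zeriniv.
Attach number singular -i → zerinivi.
case = genitive: zero marking, form stays zerinivi.
Attach definiteness indefinite -o → zerinivio.
Apply vowel harmony: zerinivio → zerinivie.
Apply vowel deletion: zerinivie → zerinive.

zerinive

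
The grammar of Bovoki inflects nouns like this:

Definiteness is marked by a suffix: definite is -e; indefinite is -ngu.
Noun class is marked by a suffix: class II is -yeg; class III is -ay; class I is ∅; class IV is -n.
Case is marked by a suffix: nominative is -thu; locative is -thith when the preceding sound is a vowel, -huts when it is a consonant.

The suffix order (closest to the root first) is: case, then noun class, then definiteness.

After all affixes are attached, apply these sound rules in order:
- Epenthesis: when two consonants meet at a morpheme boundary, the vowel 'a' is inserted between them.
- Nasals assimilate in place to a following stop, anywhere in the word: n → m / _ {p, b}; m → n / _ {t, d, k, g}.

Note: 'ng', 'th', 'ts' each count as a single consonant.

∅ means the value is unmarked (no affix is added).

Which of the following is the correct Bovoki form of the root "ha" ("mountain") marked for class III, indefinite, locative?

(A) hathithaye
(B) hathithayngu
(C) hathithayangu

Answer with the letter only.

C

Attach case locative -thith (after vowel 'a') → hathith.
Attach noun class class III -ay → hathithay.
Attach definiteness indefinite -ngu → hathithayngu.
Apply epenthesis: hathithayngu → hathithayangu.
Nasal assimilation: no change.
So the correct form is hathithayangu, option (C).
(B) hathithayngu is wrong: it fails to apply the sound rule(s).
(A) hathithaye is wrong: it uses definite instead of indefinite for definiteness.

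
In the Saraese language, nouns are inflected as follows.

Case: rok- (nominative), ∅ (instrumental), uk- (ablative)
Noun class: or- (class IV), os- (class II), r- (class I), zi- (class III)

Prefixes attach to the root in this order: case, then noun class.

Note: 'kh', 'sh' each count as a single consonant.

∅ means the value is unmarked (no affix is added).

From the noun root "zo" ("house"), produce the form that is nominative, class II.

Attach case nominative rok- → rokzo.
Attach noun class class II os- → osrokzo.

osrokzo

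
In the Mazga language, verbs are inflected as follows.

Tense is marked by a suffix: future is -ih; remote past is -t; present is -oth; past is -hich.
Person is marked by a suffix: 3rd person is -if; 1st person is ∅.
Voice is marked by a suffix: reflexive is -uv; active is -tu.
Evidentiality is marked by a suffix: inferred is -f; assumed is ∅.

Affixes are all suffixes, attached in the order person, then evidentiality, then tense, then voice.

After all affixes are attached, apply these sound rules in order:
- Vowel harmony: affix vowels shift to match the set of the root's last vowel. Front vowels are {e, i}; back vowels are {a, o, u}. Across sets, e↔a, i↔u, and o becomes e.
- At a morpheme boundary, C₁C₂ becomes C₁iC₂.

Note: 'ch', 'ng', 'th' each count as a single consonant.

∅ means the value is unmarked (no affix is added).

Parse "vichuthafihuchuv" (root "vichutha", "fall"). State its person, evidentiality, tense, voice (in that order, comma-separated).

1st person, inferred, past, reflexive

Segment: vichutha-f-hich-uv.
person: ∅ → 1st person.
evidentiality: -f → inferred.
tense: -hich → past.
voice: -uv → reflexive.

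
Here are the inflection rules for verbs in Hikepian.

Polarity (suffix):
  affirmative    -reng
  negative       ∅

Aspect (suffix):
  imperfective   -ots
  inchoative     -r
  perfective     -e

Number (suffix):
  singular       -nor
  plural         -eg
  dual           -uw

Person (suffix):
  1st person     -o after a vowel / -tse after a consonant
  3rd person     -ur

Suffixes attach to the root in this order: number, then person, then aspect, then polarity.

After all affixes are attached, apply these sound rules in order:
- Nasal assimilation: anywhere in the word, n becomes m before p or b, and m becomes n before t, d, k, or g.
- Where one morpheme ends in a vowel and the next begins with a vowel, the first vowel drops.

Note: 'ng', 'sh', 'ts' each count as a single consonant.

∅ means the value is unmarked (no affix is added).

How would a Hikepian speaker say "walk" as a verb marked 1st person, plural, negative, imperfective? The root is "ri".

regtsots

Attach number plural -eg → rieg.
Attach person 1st person -tse (after consonant 'g') → riegtse.
Attach aspect imperfective -ots → riegtseots.
polarity = negative: zero marking, form stays riegtseots.
Nasal assimilation: no change.
Apply vowel deletion: riegtseots → regtsots.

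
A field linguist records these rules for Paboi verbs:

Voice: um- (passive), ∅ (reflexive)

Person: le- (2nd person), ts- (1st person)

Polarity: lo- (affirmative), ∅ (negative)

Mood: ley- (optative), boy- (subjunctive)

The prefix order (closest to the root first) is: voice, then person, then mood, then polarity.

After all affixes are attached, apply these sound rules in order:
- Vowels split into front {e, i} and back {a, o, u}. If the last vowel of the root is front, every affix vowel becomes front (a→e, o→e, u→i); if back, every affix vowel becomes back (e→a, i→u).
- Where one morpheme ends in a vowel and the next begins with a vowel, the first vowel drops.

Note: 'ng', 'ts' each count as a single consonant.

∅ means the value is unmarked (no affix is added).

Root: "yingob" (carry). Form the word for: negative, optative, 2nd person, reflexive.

voice = reflexive: zero marking, form stays yingob.
Attach person 2nd person le- → leyingob.
Attach mood optative ley- → leyleyingob.
polarity = negative: zero marking, form stays leyleyingob.
Apply vowel harmony: leyleyingob → laylayingob.
Vowel deletion: no change.

laylayingob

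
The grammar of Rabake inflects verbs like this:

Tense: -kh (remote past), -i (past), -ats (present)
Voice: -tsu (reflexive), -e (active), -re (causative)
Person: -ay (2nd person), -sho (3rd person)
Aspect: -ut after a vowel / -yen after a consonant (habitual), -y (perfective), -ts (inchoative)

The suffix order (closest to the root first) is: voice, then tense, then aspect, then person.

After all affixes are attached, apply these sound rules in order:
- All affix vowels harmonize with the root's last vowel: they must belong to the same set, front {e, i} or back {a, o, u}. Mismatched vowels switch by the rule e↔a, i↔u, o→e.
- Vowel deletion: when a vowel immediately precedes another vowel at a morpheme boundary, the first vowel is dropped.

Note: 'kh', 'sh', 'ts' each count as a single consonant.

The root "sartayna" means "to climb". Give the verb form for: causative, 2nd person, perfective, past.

Attach voice causative -re → sartaynare.
Attach tense past -i → sartaynarei.
Attach aspect perfective -y → sartaynareiy.
Attach person 2nd person -ay → sartaynareiyay.
Apply vowel harmony: sartaynareiyay → sartaynarauyay.
Apply vowel deletion: sartaynarauyay → sartaynaruyay.

sartaynaruyay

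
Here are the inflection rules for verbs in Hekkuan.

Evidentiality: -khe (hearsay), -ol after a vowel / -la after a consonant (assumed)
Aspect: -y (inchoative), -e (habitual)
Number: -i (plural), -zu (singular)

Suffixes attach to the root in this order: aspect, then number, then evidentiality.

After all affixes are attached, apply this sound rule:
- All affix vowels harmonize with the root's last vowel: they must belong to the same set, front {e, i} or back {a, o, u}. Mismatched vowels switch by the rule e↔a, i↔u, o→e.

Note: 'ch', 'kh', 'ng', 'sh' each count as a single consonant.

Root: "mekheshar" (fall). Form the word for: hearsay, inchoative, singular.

Attach aspect inchoative -y → mekheshary.
Attach number singular -zu → mekhesharyzu.
Attach evidentiality hearsay -khe → mekhesharyzukhe.
Apply vowel harmony: mekhesharyzukhe → mekhesharyzukha.

mekhesharyzukha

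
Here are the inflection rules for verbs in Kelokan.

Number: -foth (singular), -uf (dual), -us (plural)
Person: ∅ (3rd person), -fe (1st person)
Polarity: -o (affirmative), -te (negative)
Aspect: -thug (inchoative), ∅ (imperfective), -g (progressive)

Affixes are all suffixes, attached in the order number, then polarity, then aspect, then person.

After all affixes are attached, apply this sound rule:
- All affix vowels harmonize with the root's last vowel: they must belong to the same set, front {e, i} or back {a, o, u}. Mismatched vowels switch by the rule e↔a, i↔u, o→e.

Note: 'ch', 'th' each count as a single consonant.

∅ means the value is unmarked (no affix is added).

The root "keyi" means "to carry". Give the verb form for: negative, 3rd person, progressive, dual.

Attach number dual -uf → keyiuf.
Attach polarity negative -te → keyiufte.
Attach aspect progressive -g → keyiufteg.
person = 3rd person: zero marking, form stays keyiufteg.
Apply vowel harmony: keyiufteg → keyiifteg.

keyiifteg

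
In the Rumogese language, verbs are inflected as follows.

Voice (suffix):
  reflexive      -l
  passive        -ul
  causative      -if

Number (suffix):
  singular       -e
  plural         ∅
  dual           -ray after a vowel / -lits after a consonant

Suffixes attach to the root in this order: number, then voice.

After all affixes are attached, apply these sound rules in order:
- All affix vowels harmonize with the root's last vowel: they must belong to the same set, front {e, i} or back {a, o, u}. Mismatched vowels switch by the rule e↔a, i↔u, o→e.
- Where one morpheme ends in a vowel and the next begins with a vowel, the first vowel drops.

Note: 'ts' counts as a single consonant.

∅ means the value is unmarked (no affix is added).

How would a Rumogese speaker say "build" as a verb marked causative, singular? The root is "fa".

fuf

Attach number singular -e → fae.
Attach voice causative -if → faeif.
Apply vowel harmony: faeif → faauf.
Apply vowel deletion: faauf → fuf.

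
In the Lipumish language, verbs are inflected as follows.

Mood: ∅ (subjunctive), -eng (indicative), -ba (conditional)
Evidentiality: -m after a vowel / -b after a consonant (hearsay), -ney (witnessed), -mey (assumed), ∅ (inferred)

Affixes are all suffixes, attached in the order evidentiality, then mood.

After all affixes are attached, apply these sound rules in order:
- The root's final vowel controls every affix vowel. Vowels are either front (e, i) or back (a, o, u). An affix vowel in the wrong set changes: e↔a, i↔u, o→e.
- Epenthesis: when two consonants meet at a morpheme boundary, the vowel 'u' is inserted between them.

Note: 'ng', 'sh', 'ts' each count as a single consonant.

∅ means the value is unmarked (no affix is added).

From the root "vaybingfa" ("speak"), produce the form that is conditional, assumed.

vaybingfamayuba

Attach evidentiality assumed -mey → vaybingfamey.
Attach mood conditional -ba → vaybingfameyba.
Apply vowel harmony: vaybingfameyba → vaybingfamayba.
Apply epenthesis: vaybingfamayba → vaybingfamayuba.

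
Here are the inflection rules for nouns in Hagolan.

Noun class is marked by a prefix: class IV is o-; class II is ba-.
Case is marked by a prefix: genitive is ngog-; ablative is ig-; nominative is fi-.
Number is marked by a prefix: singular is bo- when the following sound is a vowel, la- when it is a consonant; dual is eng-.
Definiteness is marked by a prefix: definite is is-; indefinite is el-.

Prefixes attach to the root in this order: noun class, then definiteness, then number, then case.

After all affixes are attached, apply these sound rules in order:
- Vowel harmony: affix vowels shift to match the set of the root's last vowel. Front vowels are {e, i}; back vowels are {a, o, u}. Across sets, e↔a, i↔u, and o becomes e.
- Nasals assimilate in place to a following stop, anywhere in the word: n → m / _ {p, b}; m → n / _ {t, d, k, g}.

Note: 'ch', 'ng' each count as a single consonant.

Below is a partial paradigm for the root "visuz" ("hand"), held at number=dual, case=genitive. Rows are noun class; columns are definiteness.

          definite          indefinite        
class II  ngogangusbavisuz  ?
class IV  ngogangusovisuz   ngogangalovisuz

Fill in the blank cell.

ngogangalbavisuz

Attach noun class class II ba- → bavisuz.
Attach definiteness indefinite el- → elbavisuz.
Attach number dual eng- → engelbavisuz.
Attach case genitive ngog- → ngogengelbavisuz.
Apply vowel harmony: ngogengelbavisuz → ngogangalbavisuz.
Nasal assimilation: no change.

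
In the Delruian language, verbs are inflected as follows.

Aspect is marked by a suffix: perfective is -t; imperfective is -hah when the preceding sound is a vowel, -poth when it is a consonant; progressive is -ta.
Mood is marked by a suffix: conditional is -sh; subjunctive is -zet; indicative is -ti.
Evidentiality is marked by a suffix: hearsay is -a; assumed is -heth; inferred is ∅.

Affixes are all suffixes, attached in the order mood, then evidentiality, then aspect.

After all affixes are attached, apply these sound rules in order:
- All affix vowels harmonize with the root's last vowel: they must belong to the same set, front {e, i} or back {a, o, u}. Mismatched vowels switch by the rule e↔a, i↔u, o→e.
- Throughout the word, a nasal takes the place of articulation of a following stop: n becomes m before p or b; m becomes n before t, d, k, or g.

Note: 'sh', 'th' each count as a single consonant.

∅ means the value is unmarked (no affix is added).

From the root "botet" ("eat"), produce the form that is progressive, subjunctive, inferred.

botetzette

Attach mood subjunctive -zet → botetzet.
evidentiality = inferred: zero marking, form stays botetzet.
Attach aspect progressive -ta → botetzetta.
Apply vowel harmony: botetzetta → botetzette.
Nasal assimilation: no change.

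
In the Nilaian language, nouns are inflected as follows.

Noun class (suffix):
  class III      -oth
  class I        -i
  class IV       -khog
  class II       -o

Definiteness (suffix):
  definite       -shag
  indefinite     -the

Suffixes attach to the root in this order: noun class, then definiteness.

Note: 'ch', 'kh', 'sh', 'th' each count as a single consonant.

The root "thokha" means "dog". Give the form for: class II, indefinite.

Attach noun class class II -o → thokhao.
Attach definiteness indefinite -the → thokhaothe.

thokhaothe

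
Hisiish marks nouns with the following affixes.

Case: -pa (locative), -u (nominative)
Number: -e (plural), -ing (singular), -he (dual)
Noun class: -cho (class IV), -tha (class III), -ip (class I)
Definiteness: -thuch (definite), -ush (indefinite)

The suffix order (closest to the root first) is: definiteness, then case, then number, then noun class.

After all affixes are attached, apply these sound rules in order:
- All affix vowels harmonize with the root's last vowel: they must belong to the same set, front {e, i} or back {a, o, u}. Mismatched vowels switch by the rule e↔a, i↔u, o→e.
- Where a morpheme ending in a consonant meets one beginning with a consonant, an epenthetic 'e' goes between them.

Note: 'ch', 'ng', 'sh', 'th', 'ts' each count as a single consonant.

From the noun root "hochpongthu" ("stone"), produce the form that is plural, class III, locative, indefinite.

hochpongthuushepaatha

Attach definiteness indefinite -ush → hochpongthuush.
Attach case locative -pa → hochpongthuushpa.
Attach number plural -e → hochpongthuushpae.
Attach noun class class III -tha → hochpongthuushpaetha.
Apply vowel harmony: hochpongthuushpaetha → hochpongthuushpaatha.
Apply epenthesis: hochpongthuushpaatha → hochpongthuushepaatha.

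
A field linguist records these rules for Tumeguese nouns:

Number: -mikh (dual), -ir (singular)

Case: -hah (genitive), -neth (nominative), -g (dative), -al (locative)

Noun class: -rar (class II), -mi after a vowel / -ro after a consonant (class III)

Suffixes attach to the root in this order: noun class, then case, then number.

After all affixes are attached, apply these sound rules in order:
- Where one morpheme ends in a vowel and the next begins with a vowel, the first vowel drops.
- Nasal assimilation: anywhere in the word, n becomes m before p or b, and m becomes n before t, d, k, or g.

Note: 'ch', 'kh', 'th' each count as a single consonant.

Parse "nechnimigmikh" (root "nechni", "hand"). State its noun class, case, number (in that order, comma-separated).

class III, dative, dual

Segment: nechni-mi-g-mikh.
noun class: -mi/ro → class III.
case: -g → dative.
number: -mikh → dual.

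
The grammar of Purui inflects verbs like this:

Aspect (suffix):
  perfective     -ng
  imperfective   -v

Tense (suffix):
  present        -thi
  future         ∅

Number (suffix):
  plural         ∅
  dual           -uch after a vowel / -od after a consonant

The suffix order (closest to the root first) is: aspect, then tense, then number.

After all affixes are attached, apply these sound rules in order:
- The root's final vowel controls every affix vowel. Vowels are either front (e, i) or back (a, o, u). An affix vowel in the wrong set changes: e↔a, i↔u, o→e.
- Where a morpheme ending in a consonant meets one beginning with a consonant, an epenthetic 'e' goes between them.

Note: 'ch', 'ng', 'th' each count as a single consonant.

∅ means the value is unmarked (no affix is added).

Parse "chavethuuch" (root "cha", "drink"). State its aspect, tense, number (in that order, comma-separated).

imperfective, present, dual

Segment: cha-v-thi-uch.
aspect: -v → imperfective.
tense: -thi → present.
number: -uch/od → dual.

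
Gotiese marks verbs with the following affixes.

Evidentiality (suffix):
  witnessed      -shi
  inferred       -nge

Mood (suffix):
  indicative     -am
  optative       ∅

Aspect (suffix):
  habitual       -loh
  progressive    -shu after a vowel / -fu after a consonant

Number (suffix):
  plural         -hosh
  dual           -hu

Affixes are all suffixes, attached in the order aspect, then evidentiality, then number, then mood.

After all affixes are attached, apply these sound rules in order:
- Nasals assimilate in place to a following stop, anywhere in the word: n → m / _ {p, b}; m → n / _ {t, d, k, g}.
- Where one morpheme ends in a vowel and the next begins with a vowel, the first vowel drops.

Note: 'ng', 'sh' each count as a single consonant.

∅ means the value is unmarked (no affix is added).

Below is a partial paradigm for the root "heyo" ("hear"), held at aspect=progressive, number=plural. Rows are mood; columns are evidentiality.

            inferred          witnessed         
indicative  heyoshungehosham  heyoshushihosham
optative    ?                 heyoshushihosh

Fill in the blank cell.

Attach aspect progressive -shu (after vowel 'o') → heyoshu.
Attach evidentiality inferred -nge → heyoshunge.
Attach number plural -hosh → heyoshungehosh.
mood = optative: zero marking, form stays heyoshungehosh.
Nasal assimilation: no change.
Vowel deletion: no change.

heyoshungehosh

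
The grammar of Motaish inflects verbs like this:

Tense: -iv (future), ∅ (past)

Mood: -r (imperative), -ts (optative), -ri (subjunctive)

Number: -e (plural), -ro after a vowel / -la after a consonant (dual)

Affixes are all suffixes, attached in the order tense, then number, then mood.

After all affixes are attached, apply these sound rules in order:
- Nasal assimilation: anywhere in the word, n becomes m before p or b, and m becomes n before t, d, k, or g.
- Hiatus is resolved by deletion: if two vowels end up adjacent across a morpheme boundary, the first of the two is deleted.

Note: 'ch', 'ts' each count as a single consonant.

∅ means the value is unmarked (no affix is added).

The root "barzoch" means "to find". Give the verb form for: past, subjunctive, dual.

barzochlari

tense = past: zero marking, form stays barzoch.
Attach number dual -la (after consonant 'ch') → barzochla.
Attach mood subjunctive -ri → barzochlari.
Nasal assimilation: no change.
Vowel deletion: no change.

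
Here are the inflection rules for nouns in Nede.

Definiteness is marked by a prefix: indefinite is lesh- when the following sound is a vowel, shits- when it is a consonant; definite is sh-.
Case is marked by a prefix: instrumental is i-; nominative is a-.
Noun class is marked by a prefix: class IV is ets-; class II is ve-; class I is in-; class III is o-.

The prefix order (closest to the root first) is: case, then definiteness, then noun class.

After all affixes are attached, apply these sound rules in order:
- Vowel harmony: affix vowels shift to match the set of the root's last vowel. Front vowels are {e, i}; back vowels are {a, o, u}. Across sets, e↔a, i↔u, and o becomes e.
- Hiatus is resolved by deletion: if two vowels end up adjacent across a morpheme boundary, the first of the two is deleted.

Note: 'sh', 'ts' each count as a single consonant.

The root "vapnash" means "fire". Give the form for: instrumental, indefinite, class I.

Attach case instrumental i- → ivapnash.
Attach definiteness indefinite lesh- (before vowel 'i') → leshivapnash.
Attach noun class class I in- → inleshivapnash.
Apply vowel harmony: inleshivapnash → unlashuvapnash.
Vowel deletion: no change.

unlashuvapnash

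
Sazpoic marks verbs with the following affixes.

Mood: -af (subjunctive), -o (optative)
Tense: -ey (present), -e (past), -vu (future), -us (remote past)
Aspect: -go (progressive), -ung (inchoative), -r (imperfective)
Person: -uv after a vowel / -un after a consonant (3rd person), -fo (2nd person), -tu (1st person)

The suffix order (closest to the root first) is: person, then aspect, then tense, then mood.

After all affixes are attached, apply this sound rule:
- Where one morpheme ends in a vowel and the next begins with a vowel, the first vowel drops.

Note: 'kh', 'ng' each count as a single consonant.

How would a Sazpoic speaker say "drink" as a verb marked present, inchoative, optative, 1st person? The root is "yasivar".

Attach person 1st person -tu → yasivartu.
Attach aspect inchoative -ung → yasivartuung.
Attach tense present -ey → yasivartuungey.
Attach mood optative -o → yasivartuungeyo.
Apply vowel deletion: yasivartuungeyo → yasivartungeyo.

yasivartungeyo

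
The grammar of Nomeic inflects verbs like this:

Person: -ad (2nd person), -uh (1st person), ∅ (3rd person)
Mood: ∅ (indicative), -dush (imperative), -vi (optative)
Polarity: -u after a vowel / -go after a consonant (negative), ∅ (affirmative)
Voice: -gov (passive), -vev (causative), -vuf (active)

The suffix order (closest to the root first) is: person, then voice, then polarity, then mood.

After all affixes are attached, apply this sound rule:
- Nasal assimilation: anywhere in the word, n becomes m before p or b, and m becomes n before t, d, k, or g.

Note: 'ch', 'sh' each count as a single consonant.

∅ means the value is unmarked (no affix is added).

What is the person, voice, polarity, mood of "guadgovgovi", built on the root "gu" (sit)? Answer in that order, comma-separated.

2nd person, passive, negative, optative

Segment: gu-ad-gov-go-vi.
person: -ad → 2nd person.
voice: -gov → passive.
polarity: -u/go → negative.
mood: -vi → optative.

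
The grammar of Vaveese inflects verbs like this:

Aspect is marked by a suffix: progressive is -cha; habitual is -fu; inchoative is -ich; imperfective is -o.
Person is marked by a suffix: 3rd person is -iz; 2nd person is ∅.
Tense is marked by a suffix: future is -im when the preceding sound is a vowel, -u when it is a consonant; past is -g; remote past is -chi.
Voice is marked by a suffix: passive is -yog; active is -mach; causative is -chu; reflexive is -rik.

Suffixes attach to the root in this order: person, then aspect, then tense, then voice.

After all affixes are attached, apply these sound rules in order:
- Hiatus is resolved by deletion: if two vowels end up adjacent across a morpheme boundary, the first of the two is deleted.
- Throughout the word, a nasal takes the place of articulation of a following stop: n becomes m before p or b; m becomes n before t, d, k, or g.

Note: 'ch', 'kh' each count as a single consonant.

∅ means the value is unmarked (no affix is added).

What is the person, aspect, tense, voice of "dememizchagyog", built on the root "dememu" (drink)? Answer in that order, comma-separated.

Segment: dememu-iz-cha-g-yog.
person: -iz → 3rd person.
aspect: -cha → progressive.
tense: -g → past.
voice: -yog → passive.

3rd person, progressive, past, passive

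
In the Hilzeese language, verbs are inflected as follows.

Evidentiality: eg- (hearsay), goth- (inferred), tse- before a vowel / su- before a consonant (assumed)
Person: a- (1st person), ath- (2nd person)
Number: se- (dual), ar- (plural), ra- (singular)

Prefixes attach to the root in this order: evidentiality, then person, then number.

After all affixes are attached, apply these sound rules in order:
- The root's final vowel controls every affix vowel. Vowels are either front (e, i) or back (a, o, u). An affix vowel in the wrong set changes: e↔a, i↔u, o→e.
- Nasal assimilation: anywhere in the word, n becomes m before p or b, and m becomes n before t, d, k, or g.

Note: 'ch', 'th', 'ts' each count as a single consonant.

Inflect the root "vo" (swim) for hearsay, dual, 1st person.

saaagvo

Attach evidentiality hearsay eg- → egvo.
Attach person 1st person a- → aegvo.
Attach number dual se- → seaegvo.
Apply vowel harmony: seaegvo → saaagvo.
Nasal assimilation: no change.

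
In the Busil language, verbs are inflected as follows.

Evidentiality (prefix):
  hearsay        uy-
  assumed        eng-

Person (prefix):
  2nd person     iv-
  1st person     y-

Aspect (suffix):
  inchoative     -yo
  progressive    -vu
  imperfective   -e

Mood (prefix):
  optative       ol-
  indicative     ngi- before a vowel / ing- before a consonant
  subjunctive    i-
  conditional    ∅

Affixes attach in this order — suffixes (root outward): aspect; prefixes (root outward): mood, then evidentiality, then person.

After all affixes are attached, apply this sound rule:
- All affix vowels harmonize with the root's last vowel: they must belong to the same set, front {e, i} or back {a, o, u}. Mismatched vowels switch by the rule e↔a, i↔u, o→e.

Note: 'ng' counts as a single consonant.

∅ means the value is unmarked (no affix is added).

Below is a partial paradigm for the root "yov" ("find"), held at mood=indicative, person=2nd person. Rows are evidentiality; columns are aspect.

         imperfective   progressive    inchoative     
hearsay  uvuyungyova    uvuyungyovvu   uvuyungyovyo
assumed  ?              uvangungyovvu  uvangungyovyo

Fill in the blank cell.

Attach mood indicative ing- (before consonant 'y') → ingyov.
Attach evidentiality assumed eng- → engingyov.
Attach person 2nd person iv- → ivengingyov.
Attach aspect imperfective -e → ivengingyove.
Apply vowel harmony: ivengingyove → uvangungyova.

uvangungyova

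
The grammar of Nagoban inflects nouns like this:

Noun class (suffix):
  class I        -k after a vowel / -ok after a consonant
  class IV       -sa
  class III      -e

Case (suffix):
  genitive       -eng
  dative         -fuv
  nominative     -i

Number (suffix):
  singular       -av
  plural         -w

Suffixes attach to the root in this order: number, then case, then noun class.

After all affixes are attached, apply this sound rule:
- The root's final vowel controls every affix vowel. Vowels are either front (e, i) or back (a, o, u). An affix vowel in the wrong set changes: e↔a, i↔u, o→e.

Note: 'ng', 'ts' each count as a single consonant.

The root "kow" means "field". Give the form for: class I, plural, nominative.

kowwuk

Attach number plural -w → koww.
Attach case nominative -i → kowwi.
Attach noun class class I -k (after vowel 'i') → kowwik.
Apply vowel harmony: kowwik → kowwuk.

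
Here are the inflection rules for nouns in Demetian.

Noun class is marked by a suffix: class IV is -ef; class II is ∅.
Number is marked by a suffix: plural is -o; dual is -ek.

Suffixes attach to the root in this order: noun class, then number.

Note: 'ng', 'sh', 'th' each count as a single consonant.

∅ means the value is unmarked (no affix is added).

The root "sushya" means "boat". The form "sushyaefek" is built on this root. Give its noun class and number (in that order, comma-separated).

class IV, dual

Segment: sushya-ef-ek.
noun class: -ef → class IV.
number: -ek → dual.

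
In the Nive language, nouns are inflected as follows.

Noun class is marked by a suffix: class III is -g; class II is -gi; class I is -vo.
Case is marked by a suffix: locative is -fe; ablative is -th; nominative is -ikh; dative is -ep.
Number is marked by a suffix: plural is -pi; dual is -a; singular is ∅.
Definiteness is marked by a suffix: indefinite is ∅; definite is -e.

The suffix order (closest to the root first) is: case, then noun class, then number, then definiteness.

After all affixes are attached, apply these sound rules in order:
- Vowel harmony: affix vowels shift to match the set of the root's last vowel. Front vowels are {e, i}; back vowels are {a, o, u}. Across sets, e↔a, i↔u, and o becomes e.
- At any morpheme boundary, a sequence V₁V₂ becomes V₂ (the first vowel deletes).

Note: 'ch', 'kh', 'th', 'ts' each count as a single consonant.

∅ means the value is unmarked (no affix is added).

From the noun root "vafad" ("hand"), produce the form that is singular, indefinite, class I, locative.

vafadfavo

Attach case locative -fe → vafadfe.
Attach noun class class I -vo → vafadfevo.
number = singular: zero marking, form stays vafadfevo.
definiteness = indefinite: zero marking, form stays vafadfevo.
Apply vowel harmony: vafadfevo → vafadfavo.
Vowel deletion: no change.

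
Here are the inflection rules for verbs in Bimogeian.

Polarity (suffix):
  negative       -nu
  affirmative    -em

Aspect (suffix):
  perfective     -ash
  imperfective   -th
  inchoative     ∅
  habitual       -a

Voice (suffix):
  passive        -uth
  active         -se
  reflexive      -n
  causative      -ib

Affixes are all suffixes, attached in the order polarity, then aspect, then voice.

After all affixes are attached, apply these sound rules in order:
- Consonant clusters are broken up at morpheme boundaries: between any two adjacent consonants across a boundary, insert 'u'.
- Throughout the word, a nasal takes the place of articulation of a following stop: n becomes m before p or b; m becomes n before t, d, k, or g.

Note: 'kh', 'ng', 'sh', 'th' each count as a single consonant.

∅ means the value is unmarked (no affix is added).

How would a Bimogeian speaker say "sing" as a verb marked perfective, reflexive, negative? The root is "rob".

robunuashun

Attach polarity negative -nu → robnu.
Attach aspect perfective -ash → robnuash.
Attach voice reflexive -n → robnuashn.
Apply epenthesis: robnuashn → robunuashun.
Nasal assimilation: no change.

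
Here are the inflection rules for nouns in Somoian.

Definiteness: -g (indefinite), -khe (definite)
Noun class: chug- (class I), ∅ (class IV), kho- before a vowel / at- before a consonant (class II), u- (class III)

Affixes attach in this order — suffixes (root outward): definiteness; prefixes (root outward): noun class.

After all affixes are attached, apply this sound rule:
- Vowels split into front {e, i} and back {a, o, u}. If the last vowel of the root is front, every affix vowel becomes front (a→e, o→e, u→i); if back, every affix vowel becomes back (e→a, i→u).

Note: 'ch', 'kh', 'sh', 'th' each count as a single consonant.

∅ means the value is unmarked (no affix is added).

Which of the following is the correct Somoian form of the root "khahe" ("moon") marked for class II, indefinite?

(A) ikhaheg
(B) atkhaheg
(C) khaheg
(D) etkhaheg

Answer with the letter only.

Attach noun class class II at- (before consonant 'kh') → atkhahe.
Attach definiteness indefinite -g → atkhaheg.
Apply vowel harmony: atkhaheg → etkhaheg.
So the correct form is etkhaheg, option (D).
(A) ikhaheg is wrong: it uses class III instead of class II for noun class.
(B) atkhaheg is wrong: it fails to apply the sound rule(s).
(C) khaheg is wrong: it uses class IV instead of class II for noun class.

D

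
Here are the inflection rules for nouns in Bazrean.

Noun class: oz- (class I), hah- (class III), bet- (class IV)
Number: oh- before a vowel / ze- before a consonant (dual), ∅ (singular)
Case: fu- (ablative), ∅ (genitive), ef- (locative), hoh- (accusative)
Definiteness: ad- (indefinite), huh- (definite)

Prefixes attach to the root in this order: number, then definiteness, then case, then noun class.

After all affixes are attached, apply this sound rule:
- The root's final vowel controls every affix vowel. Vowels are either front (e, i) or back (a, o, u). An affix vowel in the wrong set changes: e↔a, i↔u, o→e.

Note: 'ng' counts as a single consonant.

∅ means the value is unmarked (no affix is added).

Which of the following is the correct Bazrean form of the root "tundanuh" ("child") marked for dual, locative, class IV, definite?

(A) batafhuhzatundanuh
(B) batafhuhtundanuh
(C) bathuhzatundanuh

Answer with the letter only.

Attach number dual ze- (before consonant 't') → zetundanuh.
Attach definiteness definite huh- → huhzetundanuh.
Attach case locative ef- → efhuhzetundanuh.
Attach noun class class IV bet- → betefhuhzetundanuh.
Apply vowel harmony: betefhuhzetundanuh → batafhuhzatundanuh.
So the correct form is batafhuhzatundanuh, option (A).
(C) bathuhzatundanuh is wrong: it uses genitive instead of locative for case.
(B) batafhuhtundanuh is wrong: it uses singular instead of dual for number.

A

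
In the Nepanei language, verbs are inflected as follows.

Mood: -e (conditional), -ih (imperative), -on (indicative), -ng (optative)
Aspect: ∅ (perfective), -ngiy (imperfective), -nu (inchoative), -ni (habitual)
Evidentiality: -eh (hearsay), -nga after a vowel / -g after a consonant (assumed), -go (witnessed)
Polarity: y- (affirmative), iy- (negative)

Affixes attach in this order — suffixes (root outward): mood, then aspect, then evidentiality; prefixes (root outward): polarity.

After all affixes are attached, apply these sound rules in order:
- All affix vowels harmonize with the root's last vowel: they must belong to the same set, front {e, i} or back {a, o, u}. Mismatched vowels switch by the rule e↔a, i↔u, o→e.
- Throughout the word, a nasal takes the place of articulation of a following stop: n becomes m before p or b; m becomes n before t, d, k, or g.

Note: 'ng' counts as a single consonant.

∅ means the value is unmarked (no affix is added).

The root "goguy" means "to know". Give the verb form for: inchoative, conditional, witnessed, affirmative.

Attach mood conditional -e → goguye.
Attach aspect inchoative -nu → goguyenu.
Attach polarity affirmative y- → ygoguyenu.
Attach evidentiality witnessed -go → ygoguyenugo.
Apply vowel harmony: ygoguyenugo → ygoguyanugo.
Nasal assimilation: no change.

ygoguyanugo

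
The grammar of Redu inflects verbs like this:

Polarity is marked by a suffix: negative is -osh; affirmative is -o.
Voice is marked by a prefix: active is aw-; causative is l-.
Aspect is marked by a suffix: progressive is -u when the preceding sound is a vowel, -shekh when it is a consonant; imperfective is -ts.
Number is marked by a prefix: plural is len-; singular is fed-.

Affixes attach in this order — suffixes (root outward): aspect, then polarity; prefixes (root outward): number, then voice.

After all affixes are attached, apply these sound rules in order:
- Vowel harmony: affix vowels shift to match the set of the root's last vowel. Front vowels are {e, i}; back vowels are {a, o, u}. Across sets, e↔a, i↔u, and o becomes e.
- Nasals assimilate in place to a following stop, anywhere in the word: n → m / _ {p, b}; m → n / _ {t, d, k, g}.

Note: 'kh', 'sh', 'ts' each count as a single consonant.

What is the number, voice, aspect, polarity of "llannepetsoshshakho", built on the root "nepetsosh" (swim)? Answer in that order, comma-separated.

Segment: l-len-nepetsosh-shekh-o.
number: len- → plural.
voice: l- → causative.
aspect: -u/shekh → progressive.
polarity: -o → affirmative.

plural, causative, progressive, affirmative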